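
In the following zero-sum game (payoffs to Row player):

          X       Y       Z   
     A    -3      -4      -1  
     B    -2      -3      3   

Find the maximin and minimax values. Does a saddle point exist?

Maximin = -3, Minimax = -3, Saddle: True

Work:
Row minimums: [-4, -3] → maximin = -3
Column maximums: [-2, -3, 3] → minimax = -3
Saddle point exists! Game value = -3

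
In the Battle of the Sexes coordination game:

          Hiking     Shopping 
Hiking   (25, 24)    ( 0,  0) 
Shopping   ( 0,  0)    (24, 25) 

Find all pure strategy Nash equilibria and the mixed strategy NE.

Pure NE: (Hiking, Hiking) and (Shopping, Shopping); Mixed NE: p = 0.5102, q = 0.4898

Work:
Check pure NE:
(Hiking, Hiking): (25, 24) - no unilateral deviation beneficial
(Shopping, Shopping): (24, 25) - no unilateral deviation beneficial
Mixed NE: P1 plays Hiking with p = 0.5102, P2 plays Hiking with q = 0.4898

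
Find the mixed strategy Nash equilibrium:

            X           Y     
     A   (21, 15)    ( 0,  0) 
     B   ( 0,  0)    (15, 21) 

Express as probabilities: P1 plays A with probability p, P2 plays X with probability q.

p = 0.5833, q = 0.4167

Work:
Find probabilities that make opponent indifferent:
P2 chooses q to make P1 indifferent between A and B
P1 chooses p to make P2 indifferent between X and Y
Mixed NE: P1 plays (A: 0.5833, B: 0.4167), P2 plays (X: 0.4167, Y: 0.5833)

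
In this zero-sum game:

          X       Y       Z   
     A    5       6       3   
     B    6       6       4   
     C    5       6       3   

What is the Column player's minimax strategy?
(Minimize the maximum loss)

Column should play Z, value = 4

Work:
Column player minimizes Row's maximum payoff:
Column X: max payoff to Row = 6
Column Y: max payoff to Row = 6
Column Z: max payoff to Row = 4
Minimum is 4, achieved by column Z.
Minimax strategy: Z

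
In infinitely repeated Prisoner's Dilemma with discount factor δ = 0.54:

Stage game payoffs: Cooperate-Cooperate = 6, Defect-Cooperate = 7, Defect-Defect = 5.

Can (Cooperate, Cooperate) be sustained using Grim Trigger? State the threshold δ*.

δ* = 0.5; since δ = 0.54 ≥ 0.5, cooperation can be sustained

Work:
For Grim Trigger:
Cooperate forever: 6/(1-δ)
Defect then punished: 7 + 5·δ/(1-δ)
Need: 6/(1-δ) ≥ 7 + 5·δ/(1-δ)
Solving: δ ≥ (T-R)/(T-P) = (7-6)/(7-5) = 0.5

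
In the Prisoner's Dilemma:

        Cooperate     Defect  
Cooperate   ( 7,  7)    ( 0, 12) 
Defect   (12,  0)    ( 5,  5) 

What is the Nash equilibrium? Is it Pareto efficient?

(Defect, Defect) is NE; not Pareto efficient

Work:
Defect dominates Cooperate for both players:
If P2 cooperates: Defect (12) > Cooperate (7)
If P2 defects: Defect (5) > Cooperate (0)
NE: (Defect, Defect) with payoff (5, 5)
But (Cooperate, Cooperate) = (7, 7) Pareto dominates (5, 5)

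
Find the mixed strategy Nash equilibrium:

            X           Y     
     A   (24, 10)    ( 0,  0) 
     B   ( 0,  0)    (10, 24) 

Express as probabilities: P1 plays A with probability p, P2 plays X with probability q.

p = 0.7059, q = 0.2941

Work:
Find probabilities that make opponent indifferent:
P2 chooses q to make P1 indifferent between A and B
P1 chooses p to make P2 indifferent between X and Y
Mixed NE: P1 plays (A: 0.7059, B: 0.2941), P2 plays (X: 0.2941, Y: 0.7059)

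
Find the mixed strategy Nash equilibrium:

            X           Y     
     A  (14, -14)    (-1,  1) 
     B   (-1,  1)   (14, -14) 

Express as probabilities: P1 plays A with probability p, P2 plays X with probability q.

p = 0.5, q = 0.5

Work:
Find probabilities that make opponent indifferent:
P2 chooses q to make P1 indifferent between A and B
P1 chooses p to make P2 indifferent between X and Y
Mixed NE: P1 plays (A: 0.5, B: 0.5), P2 plays (X: 0.5, Y: 0.5)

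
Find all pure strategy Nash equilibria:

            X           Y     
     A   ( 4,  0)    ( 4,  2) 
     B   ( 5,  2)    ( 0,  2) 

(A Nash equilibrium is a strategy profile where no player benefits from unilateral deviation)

Nash equilibrium: (A, Y), (B, X)

Work:
Best responses:
  P1 vs X: payoffs [4, 5] → best response B (payoff 5)
  P1 vs Y: payoffs [4, 0] → best response A (payoff 4)
  P2 vs A: payoffs [0, 2] → best response Y (payoff 2)
  P2 vs B: payoffs [2, 2] → best response X/Y (payoff 2)
Mutual best responses: (A,Y), (B,X) → Nash equilibria.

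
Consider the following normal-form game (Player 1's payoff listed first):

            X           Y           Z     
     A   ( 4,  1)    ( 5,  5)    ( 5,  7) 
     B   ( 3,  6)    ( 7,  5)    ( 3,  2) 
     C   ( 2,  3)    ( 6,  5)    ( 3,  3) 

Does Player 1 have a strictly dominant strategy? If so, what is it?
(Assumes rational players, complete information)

No strictly dominant strategy exists for Player 1

Work:
A strategy strictly dominates another if it gives a strictly higher payoff against every opponent action. Compare each pair of P1's strategies column-by-column:
  A vs B: [4 vs 3, 5 vs 7, 5 vs 3] → A does not strictly dominate B (column Y: 5 ≤ 7)
  A vs C: [4 vs 2, 5 vs 6, 5 vs 3] → A does not strictly dominate C (column Y: 5 ≤ 6)
  B vs A: [3 vs 4, 7 vs 5, 3 vs 5] → B does not strictly dominate A (column X: 3 ≤ 4)
  B vs C: [3 vs 2, 7 vs 6, 3 vs 3] → B does not strictly dominate C (column Z: 3 ≤ 3)
  C vs A: [2 vs 4, 6 vs 5, 3 vs 5] → C does not strictly dominate A (column X: 2 ≤ 4)
  C vs B: [2 vs 3, 6 vs 7, 3 vs 3] → C does not strictly dominate B (column X: 2 ≤ 3)
No single strategy strictly dominates all others → no strictly dominant strategy.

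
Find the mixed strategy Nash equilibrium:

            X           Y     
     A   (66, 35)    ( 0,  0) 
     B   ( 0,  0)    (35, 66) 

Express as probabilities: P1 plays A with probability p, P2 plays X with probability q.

p = 0.6535, q = 0.3465

Work:
Find probabilities that make opponent indifferent:
P2 chooses q to make P1 indifferent between A and B
P1 chooses p to make P2 indifferent between X and Y
Mixed NE: P1 plays (A: 0.6535, B: 0.3465), P2 plays (X: 0.3465, Y: 0.6535)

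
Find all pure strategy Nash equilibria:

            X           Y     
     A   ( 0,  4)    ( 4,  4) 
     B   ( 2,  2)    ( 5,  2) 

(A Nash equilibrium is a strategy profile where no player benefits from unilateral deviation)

Nash equilibrium: (B, X), (B, Y)

Work:
Best responses:
  P1 vs X: payoffs [0, 2] → best response B (payoff 2)
  P1 vs Y: payoffs [4, 5] → best response B (payoff 5)
  P2 vs A: payoffs [4, 4] → best response X/Y (payoff 4)
  P2 vs B: payoffs [2, 2] → best response X/Y (payoff 2)
Mutual best responses: (B,X), (B,Y) → Nash equilibria.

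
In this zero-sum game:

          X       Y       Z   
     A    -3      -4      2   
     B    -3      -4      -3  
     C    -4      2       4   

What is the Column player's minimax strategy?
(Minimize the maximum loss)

Column should play X, value = -3

Work:
Column player minimizes Row's maximum payoff:
Column X: max payoff to Row = -3
Column Y: max payoff to Row = 2
Column Z: max payoff to Row = 4
Minimum is -3, achieved by column X.
Minimax strategy: X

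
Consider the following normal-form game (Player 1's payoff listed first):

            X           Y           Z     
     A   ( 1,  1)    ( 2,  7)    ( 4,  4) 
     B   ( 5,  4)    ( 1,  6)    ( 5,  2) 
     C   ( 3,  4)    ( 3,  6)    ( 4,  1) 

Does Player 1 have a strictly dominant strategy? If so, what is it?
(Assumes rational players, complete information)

No strictly dominant strategy exists for Player 1

Work:
A strategy strictly dominates another if it gives a strictly higher payoff against every opponent action. Compare each pair of P1's strategies column-by-column:
  A vs B: [1 vs 5, 2 vs 1, 4 vs 5] → A does not strictly dominate B (column X: 1 ≤ 5)
  A vs C: [1 vs 3, 2 vs 3, 4 vs 4] → A does not strictly dominate C (column X: 1 ≤ 3)
  B vs A: [5 vs 1, 1 vs 2, 5 vs 4] → B does not strictly dominate A (column Y: 1 ≤ 2)
  B vs C: [5 vs 3, 1 vs 3, 5 vs 4] → B does not strictly dominate C (column Y: 1 ≤ 3)
  C vs A: [3 vs 1, 3 vs 2, 4 vs 4] → C does not strictly dominate A (column Z: 4 ≤ 4)
  C vs B: [3 vs 5, 3 vs 1, 4 vs 5] → C does not strictly dominate B (column X: 3 ≤ 5)
No single strategy strictly dominates all others → no strictly dominant strategy.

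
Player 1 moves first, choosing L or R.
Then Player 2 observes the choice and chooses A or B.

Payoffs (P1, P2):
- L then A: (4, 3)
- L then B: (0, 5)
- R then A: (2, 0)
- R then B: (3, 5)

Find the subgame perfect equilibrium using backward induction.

P1 plays R, P2 plays B after L and B after R; Payoff (3, 5)

Work:
Backward induction:
After L: P2 chooses B → P1 gets 0
After R: P2 chooses B → P1 gets 3
P1 chooses R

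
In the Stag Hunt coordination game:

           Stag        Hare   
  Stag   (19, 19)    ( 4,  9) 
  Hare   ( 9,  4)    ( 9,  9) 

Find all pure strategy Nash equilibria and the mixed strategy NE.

Pure NE: (Stag, Stag) and (Hare, Hare); Mixed NE: p = 0.3333, q = 0.3333

Work:
Check pure NE:
(Stag, Stag): (19, 19) - no unilateral deviation beneficial
(Hare, Hare): (9, 9) - no unilateral deviation beneficial
Mixed NE: P1 plays Stag with p = 0.3333, P2 plays Stag with q = 0.3333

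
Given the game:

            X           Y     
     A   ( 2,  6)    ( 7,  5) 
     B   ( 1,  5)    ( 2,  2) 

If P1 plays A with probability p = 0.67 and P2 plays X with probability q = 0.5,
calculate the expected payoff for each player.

E[P1] = 3.51, E[P2] = 4.84

Work:
E[P1] = p·q·π₁(A,X) + p·(1-q)·π₁(A,Y) + (1-p)·q·π₁(B,X) + (1-p)·(1-q)·π₁(B,Y)
= 0.67·0.5·2 + 0.67·0.5·7 + 0.33·0.5·1 + 0.33·0.5·2
= 3.51

E[P2] = 4.84 (similar calculation)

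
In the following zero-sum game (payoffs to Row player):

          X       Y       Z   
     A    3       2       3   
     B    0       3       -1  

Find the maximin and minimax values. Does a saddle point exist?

Maximin = 2, Minimax = 3, Saddle: False

Work:
Row minimums: [2, -1] → maximin = 2
Column maximums: [3, 3, 3] → minimax = 3
No saddle point (maximin ≠ minimax). Mixed strategy needed.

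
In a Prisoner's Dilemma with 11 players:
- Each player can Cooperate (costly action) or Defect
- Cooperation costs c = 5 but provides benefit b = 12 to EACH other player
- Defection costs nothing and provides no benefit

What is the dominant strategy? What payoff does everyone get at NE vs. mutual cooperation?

Dominant: Defect; NE payoff = 0; Coop payoff = 115

Work:
Defect dominates (saves cost c = 5, benefit to others is external)
NE: All defect → everyone gets 0
If all cooperate: each receives (10)×12 - 5 = 115
Social dilemma: 115 > 0 but NE gives 0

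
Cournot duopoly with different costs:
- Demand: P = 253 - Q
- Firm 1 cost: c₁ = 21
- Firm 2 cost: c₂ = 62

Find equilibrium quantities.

q₁* = 91.0, q₂* = 50.0

Work:
Reaction: q₁ = (253 - 21 - q₂)/2
Reaction: q₂ = (253 - 62 - q₁)/2
Solve simultaneously:
q₁* = (253 - 2×21 + 62)/3 = 91.0
q₂* = (253 - 2×62 + 21)/3 = 50.0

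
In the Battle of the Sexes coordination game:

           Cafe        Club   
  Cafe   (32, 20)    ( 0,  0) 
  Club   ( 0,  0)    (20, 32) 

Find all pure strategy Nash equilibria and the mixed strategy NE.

Pure NE: (Cafe, Cafe) and (Club, Club); Mixed NE: p = 0.6154, q = 0.3846

Work:
Check pure NE:
(Cafe, Cafe): (32, 20) - no unilateral deviation beneficial
(Club, Club): (20, 32) - no unilateral deviation beneficial
Mixed NE: P1 plays Cafe with p = 0.6154, P2 plays Cafe with q = 0.3846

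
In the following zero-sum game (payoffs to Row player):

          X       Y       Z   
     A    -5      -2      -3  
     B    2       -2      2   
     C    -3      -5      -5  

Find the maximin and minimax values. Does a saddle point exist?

Maximin = -2, Minimax = -2, Saddle: True

Work:
Row minimums: [-5, -2, -5] → maximin = -2
Column maximums: [2, -2, 2] → minimax = -2
Saddle point exists! Game value = -2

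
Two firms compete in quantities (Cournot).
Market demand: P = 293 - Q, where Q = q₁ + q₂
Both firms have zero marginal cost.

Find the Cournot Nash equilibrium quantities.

q₁* = q₂* = 97.67; P* = 97.67

Work:
Profit: π_i = P·q_i = (a - q_i - q_j)·q_i
FOC: ∂π_i/∂q_i = a - 2q_i - q_j = 0
Reaction function: q_i = (293 - q_j)/2
Symmetry: q* = 293/3 = 97.67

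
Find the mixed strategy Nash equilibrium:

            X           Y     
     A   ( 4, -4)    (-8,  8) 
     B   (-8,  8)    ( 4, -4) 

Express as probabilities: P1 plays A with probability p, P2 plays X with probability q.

p = 0.5, q = 0.5

Work:
Find probabilities that make opponent indifferent:
P2 chooses q to make P1 indifferent between A and B
P1 chooses p to make P2 indifferent between X and Y
Mixed NE: P1 plays (A: 0.5, B: 0.5), P2 plays (X: 0.5, Y: 0.5)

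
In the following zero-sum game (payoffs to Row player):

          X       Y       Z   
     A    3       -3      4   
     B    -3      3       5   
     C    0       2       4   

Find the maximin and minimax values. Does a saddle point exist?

Maximin = 0, Minimax = 3, Saddle: False

Work:
Row minimums: [-3, -3, 0] → maximin = 0
Column maximums: [3, 3, 5] → minimax = 3
No saddle point (maximin ≠ minimax). Mixed strategy needed.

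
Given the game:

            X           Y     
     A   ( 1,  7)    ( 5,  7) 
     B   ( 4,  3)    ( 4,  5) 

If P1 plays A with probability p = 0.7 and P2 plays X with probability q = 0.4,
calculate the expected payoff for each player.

E[P1] = 3.58, E[P2] = 6.16

Work:
E[P1] = p·q·π₁(A,X) + p·(1-q)·π₁(A,Y) + (1-p)·q·π₁(B,X) + (1-p)·(1-q)·π₁(B,Y)
= 0.7·0.4·1 + 0.7·0.6·5 + 0.3·0.4·4 + 0.3·0.6·4
= 3.58

E[P2] = 6.16 (similar calculation)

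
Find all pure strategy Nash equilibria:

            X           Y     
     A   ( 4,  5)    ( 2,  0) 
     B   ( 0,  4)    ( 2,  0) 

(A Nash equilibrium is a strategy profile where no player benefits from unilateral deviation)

Nash equilibrium: (A, X)

Work:
Best responses:
  P1 vs X: payoffs [4, 0] → best response A (payoff 4)
  P1 vs Y: payoffs [2, 2] → best response A/B (payoff 2)
  P2 vs A: payoffs [5, 0] → best response X (payoff 5)
  P2 vs B: payoffs [4, 0] → best response X (payoff 4)
Mutual best responses: (A,X) → Nash equilibria.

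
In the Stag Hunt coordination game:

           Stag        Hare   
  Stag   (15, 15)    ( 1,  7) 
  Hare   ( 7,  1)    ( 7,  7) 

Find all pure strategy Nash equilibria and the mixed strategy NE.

Pure NE: (Stag, Stag) and (Hare, Hare); Mixed NE: p = 0.4286, q = 0.4286

Work:
Check pure NE:
(Stag, Stag): (15, 15) - no unilateral deviation beneficial
(Hare, Hare): (7, 7) - no unilateral deviation beneficial
Mixed NE: P1 plays Stag with p = 0.4286, P2 plays Stag with q = 0.4286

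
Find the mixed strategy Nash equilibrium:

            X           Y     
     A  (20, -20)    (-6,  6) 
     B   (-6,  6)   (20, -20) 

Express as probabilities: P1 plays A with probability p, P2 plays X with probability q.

p = 0.5, q = 0.5

Work:
Find probabilities that make opponent indifferent:
P2 chooses q to make P1 indifferent between A and B
P1 chooses p to make P2 indifferent between X and Y
Mixed NE: P1 plays (A: 0.5, B: 0.5), P2 plays (X: 0.5, Y: 0.5)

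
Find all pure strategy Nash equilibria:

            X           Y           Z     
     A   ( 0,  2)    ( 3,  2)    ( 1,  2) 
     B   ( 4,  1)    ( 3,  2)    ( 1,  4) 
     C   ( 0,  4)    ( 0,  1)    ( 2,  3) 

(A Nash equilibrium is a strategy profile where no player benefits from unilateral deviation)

Nash equilibrium: (A, Y)

Work:
Best responses:
  P1 vs X: payoffs [0, 4, 0] → best response B (payoff 4)
  P1 vs Y: payoffs [3, 3, 0] → best response A/B (payoff 3)
  P1 vs Z: payoffs [1, 1, 2] → best response C (payoff 2)
  P2 vs A: payoffs [2, 2, 2] → best response X/Y/Z (payoff 2)
  P2 vs B: payoffs [1, 2, 4] → best response Z (payoff 4)
  P2 vs C: payoffs [4, 1, 3] → best response X (payoff 4)
Mutual best responses: (A,Y) → Nash equilibria.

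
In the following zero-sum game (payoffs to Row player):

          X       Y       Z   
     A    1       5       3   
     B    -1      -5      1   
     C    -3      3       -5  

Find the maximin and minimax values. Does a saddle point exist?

Maximin = 1, Minimax = 1, Saddle: True

Work:
Row minimums: [1, -5, -5] → maximin = 1
Column maximums: [1, 5, 3] → minimax = 1
Saddle point exists! Game value = 1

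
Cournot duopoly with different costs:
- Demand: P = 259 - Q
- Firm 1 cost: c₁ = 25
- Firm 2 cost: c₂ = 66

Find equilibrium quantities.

q₁* = 91.67, q₂* = 50.67

Work:
Reaction: q₁ = (259 - 25 - q₂)/2
Reaction: q₂ = (259 - 66 - q₁)/2
Solve simultaneously:
q₁* = (259 - 2×25 + 66)/3 = 91.67
q₂* = (259 - 2×66 + 25)/3 = 50.67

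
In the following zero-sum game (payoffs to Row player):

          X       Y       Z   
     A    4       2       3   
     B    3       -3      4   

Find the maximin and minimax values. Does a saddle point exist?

Maximin = 2, Minimax = 2, Saddle: True

Work:
Row minimums: [2, -3] → maximin = 2
Column maximums: [4, 2, 4] → minimax = 2
Saddle point exists! Game value = 2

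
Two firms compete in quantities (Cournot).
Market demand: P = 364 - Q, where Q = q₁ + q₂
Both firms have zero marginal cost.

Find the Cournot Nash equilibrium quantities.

q₁* = q₂* = 121.33; P* = 121.33

Work:
Profit: π_i = P·q_i = (a - q_i - q_j)·q_i
FOC: ∂π_i/∂q_i = a - 2q_i - q_j = 0
Reaction function: q_i = (364 - q_j)/2
Symmetry: q* = 364/3 = 121.33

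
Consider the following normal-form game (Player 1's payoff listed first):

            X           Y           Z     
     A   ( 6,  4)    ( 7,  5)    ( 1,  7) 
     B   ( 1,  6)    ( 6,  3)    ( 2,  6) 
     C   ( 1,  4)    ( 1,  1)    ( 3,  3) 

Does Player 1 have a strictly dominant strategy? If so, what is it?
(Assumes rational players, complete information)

No strictly dominant strategy exists for Player 1

Work:
A strategy strictly dominates another if it gives a strictly higher payoff against every opponent action. Compare each pair of P1's strategies column-by-column:
  A vs B: [6 vs 1, 7 vs 6, 1 vs 2] → A does not strictly dominate B (column Z: 1 ≤ 2)
  A vs C: [6 vs 1, 7 vs 1, 1 vs 3] → A does not strictly dominate C (column Z: 1 ≤ 3)
  B vs A: [1 vs 6, 6 vs 7, 2 vs 1] → B does not strictly dominate A (column X: 1 ≤ 6)
  B vs C: [1 vs 1, 6 vs 1, 2 vs 3] → B does not strictly dominate C (column X: 1 ≤ 1)
  C vs A: [1 vs 6, 1 vs 7, 3 vs 1] → C does not strictly dominate A (column X: 1 ≤ 6)
  C vs B: [1 vs 1, 1 vs 6, 3 vs 2] → C does not strictly dominate B (column X: 1 ≤ 1)
No single strategy strictly dominates all others → no strictly dominant strategy.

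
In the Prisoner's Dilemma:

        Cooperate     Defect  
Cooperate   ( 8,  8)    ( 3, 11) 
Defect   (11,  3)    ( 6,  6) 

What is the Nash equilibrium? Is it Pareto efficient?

(Defect, Defect) is NE; not Pareto efficient

Work:
Defect dominates Cooperate for both players:
If P2 cooperates: Defect (11) > Cooperate (8)
If P2 defects: Defect (6) > Cooperate (3)
NE: (Defect, Defect) with payoff (6, 6)
But (Cooperate, Cooperate) = (8, 8) Pareto dominates (6, 6)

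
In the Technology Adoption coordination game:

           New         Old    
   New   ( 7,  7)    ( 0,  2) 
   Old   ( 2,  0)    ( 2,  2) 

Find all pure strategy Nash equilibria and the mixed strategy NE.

Pure NE: (New, New) and (Old, Old); Mixed NE: p = 0.2857, q = 0.2857

Work:
Check pure NE:
(New, New): (7, 7) - no unilateral deviation beneficial
(Old, Old): (2, 2) - no unilateral deviation beneficial
Mixed NE: P1 plays New with p = 0.2857, P2 plays New with q = 0.2857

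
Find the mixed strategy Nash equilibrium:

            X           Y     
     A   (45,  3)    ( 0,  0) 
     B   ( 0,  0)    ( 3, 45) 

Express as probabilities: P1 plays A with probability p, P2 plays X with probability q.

p = 0.9375, q = 0.0625

Work:
Find probabilities that make opponent indifferent:
P2 chooses q to make P1 indifferent between A and B
P1 chooses p to make P2 indifferent between X and Y
Mixed NE: P1 plays (A: 0.9375, B: 0.0625), P2 plays (X: 0.0625, Y: 0.9375)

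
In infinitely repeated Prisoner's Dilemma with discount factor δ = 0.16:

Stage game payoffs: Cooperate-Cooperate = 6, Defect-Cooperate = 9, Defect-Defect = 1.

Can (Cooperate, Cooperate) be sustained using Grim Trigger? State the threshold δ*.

δ* = 0.375; since δ = 0.16 < 0.375, cooperation cannot be sustained

Work:
For Grim Trigger:
Cooperate forever: 6/(1-δ)
Defect then punished: 9 + 1·δ/(1-δ)
Need: 6/(1-δ) ≥ 9 + 1·δ/(1-δ)
Solving: δ ≥ (T-R)/(T-P) = (9-6)/(9-1) = 0.375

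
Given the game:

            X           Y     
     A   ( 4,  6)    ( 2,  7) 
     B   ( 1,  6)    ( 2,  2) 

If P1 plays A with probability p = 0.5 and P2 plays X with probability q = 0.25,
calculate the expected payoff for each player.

E[P1] = 2.125, E[P2] = 4.875

Work:
E[P1] = p·q·π₁(A,X) + p·(1-q)·π₁(A,Y) + (1-p)·q·π₁(B,X) + (1-p)·(1-q)·π₁(B,Y)
= 0.5·0.25·4 + 0.5·0.75·2 + 0.5·0.25·1 + 0.5·0.75·2
= 2.125

E[P2] = 4.875 (similar calculation)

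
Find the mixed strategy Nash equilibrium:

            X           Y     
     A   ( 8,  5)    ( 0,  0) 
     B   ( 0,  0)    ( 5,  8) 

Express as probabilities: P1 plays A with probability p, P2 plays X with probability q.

p = 0.6154, q = 0.3846

Work:
Find probabilities that make opponent indifferent:
P2 chooses q to make P1 indifferent between A and B
P1 chooses p to make P2 indifferent between X and Y
Mixed NE: P1 plays (A: 0.6154, B: 0.3846), P2 plays (X: 0.3846, Y: 0.6154)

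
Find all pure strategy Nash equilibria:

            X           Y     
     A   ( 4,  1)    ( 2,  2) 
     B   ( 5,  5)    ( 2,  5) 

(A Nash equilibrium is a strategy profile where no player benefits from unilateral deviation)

Nash equilibrium: (A, Y), (B, X), (B, Y)

Work:
Best responses:
  P1 vs X: payoffs [4, 5] → best response B (payoff 5)
  P1 vs Y: payoffs [2, 2] → best response A/B (payoff 2)
  P2 vs A: payoffs [1, 2] → best response Y (payoff 2)
  P2 vs B: payoffs [5, 5] → best response X/Y (payoff 5)
Mutual best responses: (A,Y), (B,X), (B,Y) → Nash equilibria.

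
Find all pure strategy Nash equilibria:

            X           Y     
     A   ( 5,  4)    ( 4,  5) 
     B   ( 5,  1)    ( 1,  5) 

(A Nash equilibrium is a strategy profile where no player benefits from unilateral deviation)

Nash equilibrium: (A, Y)

Work:
Best responses:
  P1 vs X: payoffs [5, 5] → best response A/B (payoff 5)
  P1 vs Y: payoffs [4, 1] → best response A (payoff 4)
  P2 vs A: payoffs [4, 5] → best response Y (payoff 5)
  P2 vs B: payoffs [1, 5] → best response Y (payoff 5)
Mutual best responses: (A,Y) → Nash equilibria.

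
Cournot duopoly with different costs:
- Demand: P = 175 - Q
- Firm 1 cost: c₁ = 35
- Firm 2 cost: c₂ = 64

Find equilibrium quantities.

q₁* = 56.33, q₂* = 27.33

Work:
Reaction: q₁ = (175 - 35 - q₂)/2
Reaction: q₂ = (175 - 64 - q₁)/2
Solve simultaneously:
q₁* = (175 - 2×35 + 64)/3 = 56.33
q₂* = (175 - 2×64 + 35)/3 = 27.33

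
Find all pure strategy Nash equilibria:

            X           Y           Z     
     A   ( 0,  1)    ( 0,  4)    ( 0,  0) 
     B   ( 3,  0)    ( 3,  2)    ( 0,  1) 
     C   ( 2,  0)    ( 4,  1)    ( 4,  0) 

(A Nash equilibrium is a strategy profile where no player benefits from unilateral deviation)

Nash equilibrium: (C, Y)

Work:
Best responses:
  P1 vs X: payoffs [0, 3, 2] → best response B (payoff 3)
  P1 vs Y: payoffs [0, 3, 4] → best response C (payoff 4)
  P1 vs Z: payoffs [0, 0, 4] → best response C (payoff 4)
  P2 vs A: payoffs [1, 4, 0] → best response Y (payoff 4)
  P2 vs B: payoffs [0, 2, 1] → best response Y (payoff 2)
  P2 vs C: payoffs [0, 1, 0] → best response Y (payoff 1)
Mutual best responses: (C,Y) → Nash equilibria.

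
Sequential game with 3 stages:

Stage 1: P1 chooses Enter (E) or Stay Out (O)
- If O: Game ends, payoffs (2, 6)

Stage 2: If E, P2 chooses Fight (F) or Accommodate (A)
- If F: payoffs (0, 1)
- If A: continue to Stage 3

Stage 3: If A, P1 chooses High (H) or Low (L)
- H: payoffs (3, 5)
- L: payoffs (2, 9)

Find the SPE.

SPE: (E, A, H); Outcome (3, 5)

Work:
Stage 3: P1 chooses H (3 vs 2)
Stage 2: P2: F->1, A->5 (anticipating H). Choose A
Stage 1: P1: O->2, E->3 (anticipating A, H). Choose E
SPE path: E -> A -> H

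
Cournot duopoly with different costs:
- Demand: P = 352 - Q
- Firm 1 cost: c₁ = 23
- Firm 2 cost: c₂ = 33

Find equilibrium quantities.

q₁* = 113.0, q₂* = 103.0

Work:
Reaction: q₁ = (352 - 23 - q₂)/2
Reaction: q₂ = (352 - 33 - q₁)/2
Solve simultaneously:
q₁* = (352 - 2×23 + 33)/3 = 113.0
q₂* = (352 - 2×33 + 23)/3 = 103.0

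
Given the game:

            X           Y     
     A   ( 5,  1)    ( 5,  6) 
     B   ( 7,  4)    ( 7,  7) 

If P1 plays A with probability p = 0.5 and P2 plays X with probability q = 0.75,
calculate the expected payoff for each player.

E[P1] = 6.0, E[P2] = 3.5

Work:
E[P1] = p·q·π₁(A,X) + p·(1-q)·π₁(A,Y) + (1-p)·q·π₁(B,X) + (1-p)·(1-q)·π₁(B,Y)
= 0.5·0.75·5 + 0.5·0.25·5 + 0.5·0.75·7 + 0.5·0.25·7
= 6.0

E[P2] = 3.5 (similar calculation)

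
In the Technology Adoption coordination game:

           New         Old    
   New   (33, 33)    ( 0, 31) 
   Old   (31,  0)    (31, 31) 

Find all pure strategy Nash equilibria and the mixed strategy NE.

Pure NE: (New, New) and (Old, Old); Mixed NE: p = 0.9394, q = 0.9394

Work:
Check pure NE:
(New, New): (33, 33) - no unilateral deviation beneficial
(Old, Old): (31, 31) - no unilateral deviation beneficial
Mixed NE: P1 plays New with p = 0.9394, P2 plays New with q = 0.9394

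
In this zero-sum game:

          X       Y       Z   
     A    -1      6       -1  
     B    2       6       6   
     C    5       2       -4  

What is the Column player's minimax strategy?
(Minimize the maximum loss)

Column should play X, value = 5

Work:
Column player minimizes Row's maximum payoff:
Column X: max payoff to Row = 5
Column Y: max payoff to Row = 6
Column Z: max payoff to Row = 6
Minimum is 5, achieved by column X.
Minimax strategy: X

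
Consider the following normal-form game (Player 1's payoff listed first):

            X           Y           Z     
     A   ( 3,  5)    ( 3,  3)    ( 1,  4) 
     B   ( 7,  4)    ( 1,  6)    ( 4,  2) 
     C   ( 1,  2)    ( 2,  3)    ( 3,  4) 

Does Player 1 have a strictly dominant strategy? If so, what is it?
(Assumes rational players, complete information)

No strictly dominant strategy exists for Player 1

Work:
A strategy strictly dominates another if it gives a strictly higher payoff against every opponent action. Compare each pair of P1's strategies column-by-column:
  A vs B: [3 vs 7, 3 vs 1, 1 vs 4] → A does not strictly dominate B (column X: 3 ≤ 7)
  A vs C: [3 vs 1, 3 vs 2, 1 vs 3] → A does not strictly dominate C (column Z: 1 ≤ 3)
  B vs A: [7 vs 3, 1 vs 3, 4 vs 1] → B does not strictly dominate A (column Y: 1 ≤ 3)
  B vs C: [7 vs 1, 1 vs 2, 4 vs 3] → B does not strictly dominate C (column Y: 1 ≤ 2)
  C vs A: [1 vs 3, 2 vs 3, 3 vs 1] → C does not strictly dominate A (column X: 1 ≤ 3)
  C vs B: [1 vs 7, 2 vs 1, 3 vs 4] → C does not strictly dominate B (column X: 1 ≤ 7)
No single strategy strictly dominates all others → no strictly dominant strategy.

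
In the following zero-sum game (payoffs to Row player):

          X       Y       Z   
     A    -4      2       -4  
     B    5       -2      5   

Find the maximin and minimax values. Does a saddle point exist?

Maximin = -2, Minimax = 2, Saddle: False

Work:
Row minimums: [-4, -2] → maximin = -2
Column maximums: [5, 2, 5] → minimax = 2
No saddle point (maximin ≠ minimax). Mixed strategy needed.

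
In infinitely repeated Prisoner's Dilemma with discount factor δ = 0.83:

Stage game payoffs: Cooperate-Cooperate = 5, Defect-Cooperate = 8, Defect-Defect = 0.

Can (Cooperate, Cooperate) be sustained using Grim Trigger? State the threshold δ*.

δ* = 0.375; since δ = 0.83 ≥ 0.375, cooperation can be sustained

Work:
For Grim Trigger:
Cooperate forever: 5/(1-δ)
Defect then punished: 8 + 0·δ/(1-δ)
Need: 5/(1-δ) ≥ 8 + 0·δ/(1-δ)
Solving: δ ≥ (T-R)/(T-P) = (8-5)/(8-0) = 0.375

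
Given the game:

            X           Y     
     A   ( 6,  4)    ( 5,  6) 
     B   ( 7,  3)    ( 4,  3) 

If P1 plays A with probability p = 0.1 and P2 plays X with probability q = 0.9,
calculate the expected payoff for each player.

E[P1] = 6.62, E[P2] = 3.12

Work:
E[P1] = p·q·π₁(A,X) + p·(1-q)·π₁(A,Y) + (1-p)·q·π₁(B,X) + (1-p)·(1-q)·π₁(B,Y)
= 0.1·0.9·6 + 0.1·0.1·5 + 0.9·0.9·7 + 0.9·0.1·4
= 6.62

E[P2] = 3.12 (similar calculation)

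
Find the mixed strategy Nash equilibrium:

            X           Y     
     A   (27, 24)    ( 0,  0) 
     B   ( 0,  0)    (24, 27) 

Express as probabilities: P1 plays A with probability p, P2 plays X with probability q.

p = 0.5294, q = 0.4706

Work:
Find probabilities that make opponent indifferent:
P2 chooses q to make P1 indifferent between A and B
P1 chooses p to make P2 indifferent between X and Y
Mixed NE: P1 plays (A: 0.5294, B: 0.4706), P2 plays (X: 0.4706, Y: 0.5294)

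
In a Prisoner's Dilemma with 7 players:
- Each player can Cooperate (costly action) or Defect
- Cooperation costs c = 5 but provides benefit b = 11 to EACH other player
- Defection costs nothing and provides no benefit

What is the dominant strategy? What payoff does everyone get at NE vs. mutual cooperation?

Dominant: Defect; NE payoff = 0; Coop payoff = 61

Work:
Defect dominates (saves cost c = 5, benefit to others is external)
NE: All defect → everyone gets 0
If all cooperate: each receives (6)×11 - 5 = 61
Social dilemma: 61 > 0 but NE gives 0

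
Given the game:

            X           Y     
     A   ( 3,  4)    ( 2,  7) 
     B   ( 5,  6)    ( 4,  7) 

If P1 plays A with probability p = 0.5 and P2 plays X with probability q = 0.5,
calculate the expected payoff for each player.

E[P1] = 3.5, E[P2] = 6.0

Work:
E[P1] = p·q·π₁(A,X) + p·(1-q)·π₁(A,Y) + (1-p)·q·π₁(B,X) + (1-p)·(1-q)·π₁(B,Y)
= 0.5·0.5·3 + 0.5·0.5·2 + 0.5·0.5·5 + 0.5·0.5·4
= 3.5

E[P2] = 6.0 (similar calculation)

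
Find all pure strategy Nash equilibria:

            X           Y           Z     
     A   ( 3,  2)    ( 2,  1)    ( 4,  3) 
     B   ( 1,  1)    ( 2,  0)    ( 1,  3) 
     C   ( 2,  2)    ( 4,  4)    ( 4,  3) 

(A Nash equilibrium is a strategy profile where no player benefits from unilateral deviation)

Nash equilibrium: (A, Z), (C, Y)

Work:
Best responses:
  P1 vs X: payoffs [3, 1, 2] → best response A (payoff 3)
  P1 vs Y: payoffs [2, 2, 4] → best response C (payoff 4)
  P1 vs Z: payoffs [4, 1, 4] → best response A/C (payoff 4)
  P2 vs A: payoffs [2, 1, 3] → best response Z (payoff 3)
  P2 vs B: payoffs [1, 0, 3] → best response Z (payoff 3)
  P2 vs C: payoffs [2, 4, 3] → best response Y (payoff 4)
Mutual best responses: (A,Z), (C,Y) → Nash equilibria.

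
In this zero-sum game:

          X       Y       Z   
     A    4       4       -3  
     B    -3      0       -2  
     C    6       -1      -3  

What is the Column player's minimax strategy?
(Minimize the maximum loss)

Column should play Z, value = -2

Work:
Column player minimizes Row's maximum payoff:
Column X: max payoff to Row = 6
Column Y: max payoff to Row = 4
Column Z: max payoff to Row = -2
Minimum is -2, achieved by column Z.
Minimax strategy: Z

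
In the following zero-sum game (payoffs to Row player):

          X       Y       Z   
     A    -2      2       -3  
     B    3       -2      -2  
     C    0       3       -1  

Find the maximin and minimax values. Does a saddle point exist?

Maximin = -1, Minimax = -1, Saddle: True

Work:
Row minimums: [-3, -2, -1] → maximin = -1
Column maximums: [3, 3, -1] → minimax = -1
Saddle point exists! Game value = -1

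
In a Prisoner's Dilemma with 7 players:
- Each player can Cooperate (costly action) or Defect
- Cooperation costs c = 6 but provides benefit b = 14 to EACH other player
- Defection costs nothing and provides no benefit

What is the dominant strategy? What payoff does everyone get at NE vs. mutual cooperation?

Dominant: Defect; NE payoff = 0; Coop payoff = 78

Work:
Defect dominates (saves cost c = 6, benefit to others is external)
NE: All defect → everyone gets 0
If all cooperate: each receives (6)×14 - 6 = 78
Social dilemma: 78 > 0 but NE gives 0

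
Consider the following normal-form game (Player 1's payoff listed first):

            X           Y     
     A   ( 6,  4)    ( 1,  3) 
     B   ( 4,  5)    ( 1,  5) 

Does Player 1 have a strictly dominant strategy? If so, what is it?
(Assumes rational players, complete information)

No strictly dominant strategy exists for Player 1

Work:
A strategy strictly dominates another if it gives a strictly higher payoff against every opponent action. Compare each pair of P1's strategies column-by-column:
  A vs B: [6 vs 4, 1 vs 1] → A does not strictly dominate B (column Y: 1 ≤ 1)
  B vs A: [4 vs 6, 1 vs 1] → B does not strictly dominate A (column X: 4 ≤ 6)
No single strategy strictly dominates all others → no strictly dominant strategy.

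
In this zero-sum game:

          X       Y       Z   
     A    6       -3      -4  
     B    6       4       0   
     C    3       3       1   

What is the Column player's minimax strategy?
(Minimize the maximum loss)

Column should play Z, value = 1

Work:
Column player minimizes Row's maximum payoff:
Column X: max payoff to Row = 6
Column Y: max payoff to Row = 4
Column Z: max payoff to Row = 1
Minimum is 1, achieved by column Z.
Minimax strategy: Z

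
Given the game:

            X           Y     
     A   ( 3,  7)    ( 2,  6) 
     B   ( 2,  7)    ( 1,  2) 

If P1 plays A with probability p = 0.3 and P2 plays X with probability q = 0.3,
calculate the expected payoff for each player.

E[P1] = 1.6, E[P2] = 4.34

Work:
E[P1] = p·q·π₁(A,X) + p·(1-q)·π₁(A,Y) + (1-p)·q·π₁(B,X) + (1-p)·(1-q)·π₁(B,Y)
= 0.3·0.3·3 + 0.3·0.7·2 + 0.7·0.3·2 + 0.7·0.7·1
= 1.6

E[P2] = 4.34 (similar calculation)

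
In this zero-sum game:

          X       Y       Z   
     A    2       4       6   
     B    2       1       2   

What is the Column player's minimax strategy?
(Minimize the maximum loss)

Column should play X, value = 2

Work:
Column player minimizes Row's maximum payoff:
Column X: max payoff to Row = 2
Column Y: max payoff to Row = 4
Column Z: max payoff to Row = 6
Minimum is 2, achieved by column X.
Minimax strategy: X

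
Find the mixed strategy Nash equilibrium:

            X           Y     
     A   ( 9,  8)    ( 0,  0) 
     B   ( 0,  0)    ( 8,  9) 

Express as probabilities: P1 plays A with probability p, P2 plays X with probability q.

p = 0.5294, q = 0.4706

Work:
Find probabilities that make opponent indifferent:
P2 chooses q to make P1 indifferent between A and B
P1 chooses p to make P2 indifferent between X and Y
Mixed NE: P1 plays (A: 0.5294, B: 0.4706), P2 plays (X: 0.4706, Y: 0.5294)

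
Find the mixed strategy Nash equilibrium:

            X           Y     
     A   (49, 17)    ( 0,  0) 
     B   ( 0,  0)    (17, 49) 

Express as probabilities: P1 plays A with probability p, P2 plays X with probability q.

p = 0.7424, q = 0.2576

Work:
Find probabilities that make opponent indifferent:
P2 chooses q to make P1 indifferent between A and B
P1 chooses p to make P2 indifferent between X and Y
Mixed NE: P1 plays (A: 0.7424, B: 0.2576), P2 plays (X: 0.2576, Y: 0.7424)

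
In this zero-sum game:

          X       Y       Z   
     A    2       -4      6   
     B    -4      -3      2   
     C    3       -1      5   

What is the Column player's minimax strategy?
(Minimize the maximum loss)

Column should play Y, value = -1

Work:
Column player minimizes Row's maximum payoff:
Column X: max payoff to Row = 3
Column Y: max payoff to Row = -1
Column Z: max payoff to Row = 6
Minimum is -1, achieved by column Y.
Minimax strategy: Y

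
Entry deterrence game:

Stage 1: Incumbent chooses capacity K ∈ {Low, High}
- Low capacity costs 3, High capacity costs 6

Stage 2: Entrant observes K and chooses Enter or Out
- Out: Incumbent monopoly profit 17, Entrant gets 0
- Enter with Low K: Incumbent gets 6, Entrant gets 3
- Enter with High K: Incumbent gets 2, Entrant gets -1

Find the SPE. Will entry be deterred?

SPE: (High, Enter|Low, Out|High); Entry deterred. Incumbent net profit = 11

Work:
After Low K: Entrant enters (3 > 0)
After High K: Entrant stays out (-1 < 0)
Incumbent: Low → 6−3=3, High → 17−6=11
Incumbent chooses High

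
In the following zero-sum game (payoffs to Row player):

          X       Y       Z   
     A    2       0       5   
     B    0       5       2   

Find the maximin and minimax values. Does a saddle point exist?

Maximin = 0, Minimax = 2, Saddle: False

Work:
Row minimums: [0, 0] → maximin = 0
Column maximums: [2, 5, 5] → minimax = 2
No saddle point (maximin ≠ minimax). Mixed strategy needed.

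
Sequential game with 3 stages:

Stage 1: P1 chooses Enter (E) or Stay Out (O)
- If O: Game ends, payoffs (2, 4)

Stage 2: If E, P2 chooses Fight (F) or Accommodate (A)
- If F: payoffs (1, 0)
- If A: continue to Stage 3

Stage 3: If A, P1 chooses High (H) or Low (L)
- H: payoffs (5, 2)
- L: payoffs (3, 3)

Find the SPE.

SPE: (E, A, H); Outcome (5, 2)

Work:
Stage 3: P1 chooses H (5 vs 3)
Stage 2: P2: F->0, A->2 (anticipating H). Choose A
Stage 1: P1: O->2, E->5 (anticipating A, H). Choose E
SPE path: E -> A -> H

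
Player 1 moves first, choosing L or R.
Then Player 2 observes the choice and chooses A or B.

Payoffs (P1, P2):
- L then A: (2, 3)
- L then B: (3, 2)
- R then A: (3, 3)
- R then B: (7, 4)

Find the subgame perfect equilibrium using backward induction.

P1 plays R, P2 plays A after L and B after R; Payoff (7, 4)

Work:
Backward induction:
After L: P2 chooses A → P1 gets 2
After R: P2 chooses B → P1 gets 7
P1 chooses R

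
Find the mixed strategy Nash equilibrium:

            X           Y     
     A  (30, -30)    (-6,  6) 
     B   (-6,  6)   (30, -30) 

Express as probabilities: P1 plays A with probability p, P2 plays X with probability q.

p = 0.5, q = 0.5

Work:
Find probabilities that make opponent indifferent:
P2 chooses q to make P1 indifferent between A and B
P1 chooses p to make P2 indifferent between X and Y
Mixed NE: P1 plays (A: 0.5, B: 0.5), P2 plays (X: 0.5, Y: 0.5)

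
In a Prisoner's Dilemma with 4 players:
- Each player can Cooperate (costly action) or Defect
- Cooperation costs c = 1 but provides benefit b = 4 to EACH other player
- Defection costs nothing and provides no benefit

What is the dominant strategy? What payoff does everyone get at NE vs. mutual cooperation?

Dominant: Defect; NE payoff = 0; Coop payoff = 11

Work:
Defect dominates (saves cost c = 1, benefit to others is external)
NE: All defect → everyone gets 0
If all cooperate: each receives (3)×4 - 1 = 11
Social dilemma: 11 > 0 but NE gives 0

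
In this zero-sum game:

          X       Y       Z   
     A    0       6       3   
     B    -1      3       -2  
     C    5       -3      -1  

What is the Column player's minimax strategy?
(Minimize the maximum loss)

Column should play Z, value = 3

Work:
Column player minimizes Row's maximum payoff:
Column X: max payoff to Row = 5
Column Y: max payoff to Row = 6
Column Z: max payoff to Row = 3
Minimum is 3, achieved by column Z.
Minimax strategy: Z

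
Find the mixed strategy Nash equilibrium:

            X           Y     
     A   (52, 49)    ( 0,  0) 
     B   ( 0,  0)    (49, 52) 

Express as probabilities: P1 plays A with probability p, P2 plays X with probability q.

p = 0.5149, q = 0.4851

Work:
Find probabilities that make opponent indifferent:
P2 chooses q to make P1 indifferent between A and B
P1 chooses p to make P2 indifferent between X and Y
Mixed NE: P1 plays (A: 0.5149, B: 0.4851), P2 plays (X: 0.4851, Y: 0.5149)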